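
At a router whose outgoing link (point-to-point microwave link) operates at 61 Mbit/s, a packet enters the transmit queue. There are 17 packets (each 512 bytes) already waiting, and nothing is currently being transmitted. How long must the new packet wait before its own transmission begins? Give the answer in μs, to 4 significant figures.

1142 μs

Each queued packet: L/R = 4096/61000000 = 67.1475 μs.
17 queued → 1141.51 μs.
Queuing delay = 1142 μs.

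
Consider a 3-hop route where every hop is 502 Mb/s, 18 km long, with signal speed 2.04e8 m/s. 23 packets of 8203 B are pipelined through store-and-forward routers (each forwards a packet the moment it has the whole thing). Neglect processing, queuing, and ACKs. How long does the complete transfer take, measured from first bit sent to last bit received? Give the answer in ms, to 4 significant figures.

Per-hop transmission t_tx = L/R = 65624/502000000 = 0.130725 ms.
Per-hop propagation t_prop = 18000/204000000 = 0.0882353 ms.
Pipeline fill: first packet needs 3·t_tx to clear all hops; remaining 22 packets each add one t_tx.
Total = (3+23-1)·t_tx + 3·t_prop = 25·0.130725 + 3·0.0882353 = 3.533 ms.

3.533 ms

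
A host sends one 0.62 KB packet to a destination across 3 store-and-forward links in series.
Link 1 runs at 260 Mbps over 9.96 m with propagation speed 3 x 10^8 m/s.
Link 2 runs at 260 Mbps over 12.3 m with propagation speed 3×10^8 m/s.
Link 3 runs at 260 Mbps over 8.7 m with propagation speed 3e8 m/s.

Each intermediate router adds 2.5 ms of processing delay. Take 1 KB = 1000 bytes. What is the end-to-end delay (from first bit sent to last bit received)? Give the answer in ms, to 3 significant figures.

5.06 ms

L = 4960 bits.
Transmission delay per hop = L/R = 4960/260000000 = 0.0190769 ms; 3 hops → 0.0572308 ms.
Propagation delays (d/s per hop): 3.32e-05, 4.1e-05, 2.9e-05 ms; sum = 0.0001032 ms.
Processing at 2 router(s): 2 × 2.5 ms = 5 ms.
End-to-end = 5.06 ms.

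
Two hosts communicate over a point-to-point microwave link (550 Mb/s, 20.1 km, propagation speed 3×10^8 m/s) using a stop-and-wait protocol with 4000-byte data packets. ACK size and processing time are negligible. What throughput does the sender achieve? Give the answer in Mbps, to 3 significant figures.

t_tx = L/R = 32000/550000000 = 5.81818e-05 s.
t_prop = 20100/300000000 = 6.7e-05 s; RTT = 0.000134 s.
Cycle = t_tx + RTT = 0.000192182 s.
Throughput = L / cycle = 32000 / 0.000192182 = 167 Mbps.

167 Mbps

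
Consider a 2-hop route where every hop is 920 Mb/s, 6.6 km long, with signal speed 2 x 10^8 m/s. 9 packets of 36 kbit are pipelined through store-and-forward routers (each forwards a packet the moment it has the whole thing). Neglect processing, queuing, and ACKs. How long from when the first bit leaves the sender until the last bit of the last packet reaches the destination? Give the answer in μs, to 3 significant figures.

457 μs

Per-hop transmission t_tx = L/R = 36000/920000000 = 39.1304 μs.
Per-hop propagation t_prop = 6600/200000000 = 33 μs.
Pipeline fill: first packet needs 2·t_tx to clear all hops; remaining 8 packets each add one t_tx.
Total = (2+9-1)·t_tx + 2·t_prop = 10·39.1304 + 2·33 = 457 μs.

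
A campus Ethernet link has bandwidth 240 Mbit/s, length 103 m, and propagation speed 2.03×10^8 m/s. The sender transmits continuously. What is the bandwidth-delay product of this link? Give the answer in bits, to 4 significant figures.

121.8 bits

Propagation delay = 103 / 2.03e+08 = 5.07389e-07 s.
BDP = R × t_prop = 240000000 × 5.07389e-07 = 121.773 bits.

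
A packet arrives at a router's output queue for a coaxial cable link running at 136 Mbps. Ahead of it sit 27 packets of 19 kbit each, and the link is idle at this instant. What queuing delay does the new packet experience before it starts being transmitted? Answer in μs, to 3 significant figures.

Each queued packet: L/R = 19000/136000000 = 139.706 μs.
27 queued → 3772.06 μs.
Queuing delay = 3770 μs.

3770 μs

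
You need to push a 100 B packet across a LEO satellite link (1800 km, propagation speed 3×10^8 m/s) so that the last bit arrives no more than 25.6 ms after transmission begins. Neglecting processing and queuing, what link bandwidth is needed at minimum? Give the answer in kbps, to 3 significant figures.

L = 800 bits.
Propagation delay = 1800000 / 300000000 = 6 ms.
Transmission budget = 25.6 − 6 = 19.6 ms.
R ≥ L / t_tx = 800 bits / 0.0196 s = 40.8 kbps.

40.8 kbps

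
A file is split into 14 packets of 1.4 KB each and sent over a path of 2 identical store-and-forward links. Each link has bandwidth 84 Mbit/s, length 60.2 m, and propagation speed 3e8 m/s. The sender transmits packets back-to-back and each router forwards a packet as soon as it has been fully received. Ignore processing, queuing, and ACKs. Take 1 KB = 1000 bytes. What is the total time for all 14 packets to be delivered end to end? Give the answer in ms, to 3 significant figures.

Per-hop transmission t_tx = L/R = 11200/84000000 = 0.133333 ms.
Per-hop propagation t_prop = 60.2/300000000 = 0.000200667 ms.
Pipeline fill: first packet needs 2·t_tx to clear all hops; remaining 13 packets each add one t_tx.
Total = (2+14-1)·t_tx + 2·t_prop = 15·0.133333 + 2·0.000200667 = 2.00 ms.

2.00 ms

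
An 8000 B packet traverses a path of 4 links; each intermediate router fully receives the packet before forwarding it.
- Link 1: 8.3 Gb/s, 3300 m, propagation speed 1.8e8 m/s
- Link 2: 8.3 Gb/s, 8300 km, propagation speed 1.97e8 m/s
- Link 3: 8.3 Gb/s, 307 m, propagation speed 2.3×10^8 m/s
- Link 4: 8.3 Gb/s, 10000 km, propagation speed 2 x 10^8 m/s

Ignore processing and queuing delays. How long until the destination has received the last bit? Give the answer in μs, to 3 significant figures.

92200 μs

L = 8000 × 8 = 64000 bits.
Transmission delay per hop = L/R = 64000/8.3e+09 = 7.71084 μs; 4 hops → 30.8434 μs.
Propagation delays (d/s per hop): 18.3333, 42132, 1.33478, 50000 μs; sum = 92151.6 μs.
End-to-end = 92200 μs.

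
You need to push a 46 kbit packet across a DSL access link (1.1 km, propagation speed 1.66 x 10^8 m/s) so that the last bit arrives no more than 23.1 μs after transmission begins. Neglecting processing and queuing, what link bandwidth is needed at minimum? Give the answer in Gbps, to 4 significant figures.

2.792 Gbps

Propagation delay = 1100 / 166000000 = 6.62651 μs.
Transmission budget = 23.1 − 6.62651 = 16.4735 μs.
R ≥ L / t_tx = 46000 bits / 1.64735e-05 s = 2.792 Gbps.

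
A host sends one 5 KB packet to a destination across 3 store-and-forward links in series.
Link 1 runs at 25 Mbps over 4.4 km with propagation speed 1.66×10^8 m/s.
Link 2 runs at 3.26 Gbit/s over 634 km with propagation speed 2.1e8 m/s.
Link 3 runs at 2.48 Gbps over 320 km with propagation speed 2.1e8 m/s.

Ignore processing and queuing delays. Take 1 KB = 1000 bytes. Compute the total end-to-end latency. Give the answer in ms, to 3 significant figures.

L = 40000 bits.
Transmission delays (L/R per hop): 1.6, 0.0122699, 0.016129 ms; sum = 1.6284 ms.
Propagation delays (d/s per hop): 0.026506, 3.01905, 1.52381 ms; sum = 4.56936 ms.
End-to-end = 6.20 ms.

6.20 ms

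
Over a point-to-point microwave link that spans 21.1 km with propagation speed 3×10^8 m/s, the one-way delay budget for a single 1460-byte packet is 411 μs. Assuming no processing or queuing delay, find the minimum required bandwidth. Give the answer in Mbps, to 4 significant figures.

L = 11680 bits.
Propagation delay = 21100 / 300000000 = 70.3333 μs.
Transmission budget = 411 − 70.3333 = 340.667 μs.
R ≥ L / t_tx = 11680 bits / 0.000340667 s = 34.29 Mbps.

34.29 Mbps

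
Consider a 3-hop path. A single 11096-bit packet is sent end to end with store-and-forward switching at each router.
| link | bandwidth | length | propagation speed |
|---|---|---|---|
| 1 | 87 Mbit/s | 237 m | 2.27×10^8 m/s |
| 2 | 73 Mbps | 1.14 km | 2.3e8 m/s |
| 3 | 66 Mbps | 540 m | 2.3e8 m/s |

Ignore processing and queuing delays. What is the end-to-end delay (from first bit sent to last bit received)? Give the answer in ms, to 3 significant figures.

0.456 ms

Transmission delays (L/R per hop): 0.12754, 0.152, 0.168121 ms; sum = 0.447661 ms.
Propagation delays (d/s per hop): 0.00104405, 0.00495652, 0.00234783 ms; sum = 0.0083484 ms.
End-to-end = 0.456 ms.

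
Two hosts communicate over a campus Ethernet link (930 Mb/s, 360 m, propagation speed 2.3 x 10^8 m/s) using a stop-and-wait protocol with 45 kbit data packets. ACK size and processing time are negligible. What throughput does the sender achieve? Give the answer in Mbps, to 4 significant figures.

t_tx = L/R = 45000/930000000 = 4.83871e-05 s.
t_prop = 360/2.3e+08 = 1.56522e-06 s; RTT = 3.13043e-06 s.
Cycle = t_tx + RTT = 5.15175e-05 s.
Throughput = L / cycle = 45000 / 5.15175e-05 = 873.5 Mbps.

873.5 Mbps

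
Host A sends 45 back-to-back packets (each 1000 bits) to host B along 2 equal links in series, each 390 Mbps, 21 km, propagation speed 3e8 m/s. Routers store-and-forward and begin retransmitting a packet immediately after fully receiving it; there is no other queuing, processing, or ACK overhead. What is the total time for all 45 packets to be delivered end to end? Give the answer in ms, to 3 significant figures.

0.258 ms

Per-hop transmission t_tx = L/R = 1000/390000000 = 0.0025641 ms.
Per-hop propagation t_prop = 21000/300000000 = 0.07 ms.
Pipeline fill: first packet needs 2·t_tx to clear all hops; remaining 44 packets each add one t_tx.
Total = (2+45-1)·t_tx + 2·t_prop = 46·0.0025641 + 2·0.07 = 0.258 ms.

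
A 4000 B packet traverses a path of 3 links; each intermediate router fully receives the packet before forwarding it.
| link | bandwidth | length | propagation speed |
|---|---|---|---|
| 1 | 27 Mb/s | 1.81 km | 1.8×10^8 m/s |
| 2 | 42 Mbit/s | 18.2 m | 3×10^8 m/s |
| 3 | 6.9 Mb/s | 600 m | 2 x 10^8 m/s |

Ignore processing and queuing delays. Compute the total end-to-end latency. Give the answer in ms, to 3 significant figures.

L = 4000 × 8 = 32000 bits.
Transmission delays (L/R per hop): 1.18519, 0.761905, 4.63768 ms; sum = 6.58477 ms.
Propagation delays (d/s per hop): 0.0100556, 6.06667e-05, 0.003 ms; sum = 0.0131162 ms.
End-to-end = 6.60 ms.

6.60 ms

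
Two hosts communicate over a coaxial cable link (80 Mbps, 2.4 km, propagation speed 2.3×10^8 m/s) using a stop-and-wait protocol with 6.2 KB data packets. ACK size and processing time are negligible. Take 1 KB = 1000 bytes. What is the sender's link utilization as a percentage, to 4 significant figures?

t_tx = L/R = 49600/80000000 = 0.00062 s.
t_prop = 2400/2.3e+08 = 1.04348e-05 s; RTT = 2.08696e-05 s.
Cycle = t_tx + RTT = 0.00064087 s.
Utilization = t_tx / cycle = 0.00062/0.00064087 = 96.74 %.

96.74 %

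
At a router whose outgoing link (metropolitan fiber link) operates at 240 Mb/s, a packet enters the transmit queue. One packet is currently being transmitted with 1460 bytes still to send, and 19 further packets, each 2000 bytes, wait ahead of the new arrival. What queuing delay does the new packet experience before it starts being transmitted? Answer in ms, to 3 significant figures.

Each queued packet: L/R = 16000/240000000 = 0.0666667 ms.
19 queued → 1.26667 ms.
Plus remaining 11680 bits of current packet: 0.0486667 ms.
Queuing delay = 1.32 ms.

1.32 ms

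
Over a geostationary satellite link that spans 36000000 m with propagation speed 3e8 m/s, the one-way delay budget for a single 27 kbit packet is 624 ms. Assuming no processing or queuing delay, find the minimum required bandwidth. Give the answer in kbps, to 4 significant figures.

Propagation delay = 36000000 / 300000000 = 120 ms.
Transmission budget = 624 − 120 = 504 ms.
R ≥ L / t_tx = 27000 bits / 0.504 s = 53.57 kbps.

53.57 kbps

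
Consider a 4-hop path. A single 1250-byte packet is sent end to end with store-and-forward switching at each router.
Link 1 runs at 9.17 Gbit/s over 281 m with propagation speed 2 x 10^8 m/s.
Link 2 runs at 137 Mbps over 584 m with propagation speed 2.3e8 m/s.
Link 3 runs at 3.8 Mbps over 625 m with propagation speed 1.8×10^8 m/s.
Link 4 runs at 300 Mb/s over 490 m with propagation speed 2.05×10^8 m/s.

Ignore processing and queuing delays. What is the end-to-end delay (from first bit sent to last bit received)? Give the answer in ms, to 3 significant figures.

L = 1250 × 8 = 10000 bits.
Transmission delays (L/R per hop): 0.00109051, 0.0729927, 2.63158, 0.0333333 ms; sum = 2.739 ms.
Propagation delays (d/s per hop): 0.001405, 0.00253913, 0.00347222, 0.00239024 ms; sum = 0.0098066 ms.
End-to-end = 2.75 ms.

2.75 ms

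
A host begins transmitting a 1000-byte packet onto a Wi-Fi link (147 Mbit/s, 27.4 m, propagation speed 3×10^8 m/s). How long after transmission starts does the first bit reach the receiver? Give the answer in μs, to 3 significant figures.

0.0913 μs

First bit experiences only propagation delay: d/s = 27.4/300000000 = 0.0913 μs.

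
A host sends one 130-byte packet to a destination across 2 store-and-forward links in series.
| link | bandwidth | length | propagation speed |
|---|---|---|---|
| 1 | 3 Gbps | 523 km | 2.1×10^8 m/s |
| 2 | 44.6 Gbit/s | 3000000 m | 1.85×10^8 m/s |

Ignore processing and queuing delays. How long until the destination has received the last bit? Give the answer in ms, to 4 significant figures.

18.71 ms

L = 130 × 8 = 1040 bits.
Transmission delays (L/R per hop): 0.000346667, 2.33184e-05 ms; sum = 0.000369985 ms.
Propagation delays (d/s per hop): 2.49048, 16.2162 ms; sum = 18.7067 ms.
End-to-end = 18.71 ms.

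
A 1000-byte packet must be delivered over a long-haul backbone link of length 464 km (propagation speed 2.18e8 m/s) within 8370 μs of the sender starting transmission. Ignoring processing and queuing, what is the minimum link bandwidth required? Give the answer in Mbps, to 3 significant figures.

L = 8000 bits.
Propagation delay = 464000 / 2.18e+08 = 2128.44 μs.
Transmission budget = 8370 − 2128.44 = 6241.56 μs.
R ≥ L / t_tx = 8000 bits / 0.00624156 s = 1.28 Mbps.

1.28 Mbps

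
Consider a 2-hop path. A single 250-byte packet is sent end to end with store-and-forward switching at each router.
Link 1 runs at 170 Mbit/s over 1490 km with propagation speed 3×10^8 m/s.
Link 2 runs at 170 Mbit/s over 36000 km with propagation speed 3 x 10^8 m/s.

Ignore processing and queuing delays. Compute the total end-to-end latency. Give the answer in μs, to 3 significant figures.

125000 μs

L = 250 × 8 = 2000 bits.
Transmission delay per hop = L/R = 2000/170000000 = 11.7647 μs; 2 hops → 23.5294 μs.
Propagation delays (d/s per hop): 4966.67, 120000 μs; sum = 124967 μs.
End-to-end = 125000 μs.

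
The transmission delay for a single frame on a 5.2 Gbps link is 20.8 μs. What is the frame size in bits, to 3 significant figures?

108000 bits

L = R × t_tx = 5200000000 b/s × 2.08e-05 s = 108160 bits.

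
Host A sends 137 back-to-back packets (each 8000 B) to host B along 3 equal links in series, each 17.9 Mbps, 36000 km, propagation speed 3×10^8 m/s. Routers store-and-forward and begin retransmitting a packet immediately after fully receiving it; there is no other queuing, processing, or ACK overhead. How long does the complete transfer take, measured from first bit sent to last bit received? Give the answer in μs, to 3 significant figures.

857000 μs

Per-hop transmission t_tx = L/R = 64000/17900000 = 3575.42 μs.
Per-hop propagation t_prop = 36000000/300000000 = 120000 μs.
Pipeline fill: first packet needs 3·t_tx to clear all hops; remaining 136 packets each add one t_tx.
Total = (3+137-1)·t_tx + 3·t_prop = 139·3575.42 + 3·120000 = 857000 μs.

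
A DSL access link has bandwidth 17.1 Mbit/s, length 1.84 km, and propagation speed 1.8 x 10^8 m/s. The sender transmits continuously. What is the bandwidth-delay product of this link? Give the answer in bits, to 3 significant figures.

Propagation delay = 1840 / 180000000 = 1.02222e-05 s.
BDP = R × t_prop = 17100000 × 1.02222e-05 = 174.8 bits.

175 bits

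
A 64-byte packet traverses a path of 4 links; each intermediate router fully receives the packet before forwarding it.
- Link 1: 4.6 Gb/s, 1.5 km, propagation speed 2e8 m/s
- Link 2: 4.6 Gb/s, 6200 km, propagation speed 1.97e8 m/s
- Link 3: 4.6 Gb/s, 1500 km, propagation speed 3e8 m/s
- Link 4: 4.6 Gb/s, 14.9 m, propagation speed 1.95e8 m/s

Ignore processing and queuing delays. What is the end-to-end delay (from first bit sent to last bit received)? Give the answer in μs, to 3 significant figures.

L = 64 × 8 = 512 bits.
Transmission delay per hop = L/R = 512/4600000000 = 0.111304 μs; 4 hops → 0.445217 μs.
Propagation delays (d/s per hop): 7.5, 31472.1, 5000, 0.0764103 μs; sum = 36479.7 μs.
End-to-end = 36500 μs.

36500 μs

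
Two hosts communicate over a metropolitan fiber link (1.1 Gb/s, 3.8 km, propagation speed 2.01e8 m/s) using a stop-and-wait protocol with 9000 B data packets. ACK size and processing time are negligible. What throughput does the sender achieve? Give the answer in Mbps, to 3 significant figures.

t_tx = L/R = 72000/1100000000 = 6.54545e-05 s.
t_prop = 3800/2.01e+08 = 1.89055e-05 s; RTT = 3.78109e-05 s.
Cycle = t_tx + RTT = 0.000103265 s.
Throughput = L / cycle = 72000 / 0.000103265 = 697 Mbps.

697 Mbps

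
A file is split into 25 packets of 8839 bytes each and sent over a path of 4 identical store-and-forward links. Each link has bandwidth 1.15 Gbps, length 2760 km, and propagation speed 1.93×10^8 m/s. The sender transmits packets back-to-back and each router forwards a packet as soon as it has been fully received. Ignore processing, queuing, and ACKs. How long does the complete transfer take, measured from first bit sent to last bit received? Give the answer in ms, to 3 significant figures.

Per-hop transmission t_tx = L/R = 70712/1150000000 = 0.0614887 ms.
Per-hop propagation t_prop = 2760000/193000000 = 14.3005 ms.
Pipeline fill: first packet needs 4·t_tx to clear all hops; remaining 24 packets each add one t_tx.
Total = (4+25-1)·t_tx + 4·t_prop = 28·0.0614887 + 4·14.3005 = 58.9 ms.

58.9 ms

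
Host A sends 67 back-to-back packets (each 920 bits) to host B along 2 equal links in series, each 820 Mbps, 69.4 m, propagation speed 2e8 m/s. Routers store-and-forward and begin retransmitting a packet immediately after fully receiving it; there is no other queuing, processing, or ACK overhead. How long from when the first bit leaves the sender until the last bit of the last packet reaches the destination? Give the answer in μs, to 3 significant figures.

Per-hop transmission t_tx = L/R = 920/820000000 = 1.12195 μs.
Per-hop propagation t_prop = 69.4/200000000 = 0.347 μs.
Pipeline fill: first packet needs 2·t_tx to clear all hops; remaining 66 packets each add one t_tx.
Total = (2+67-1)·t_tx + 2·t_prop = 68·1.12195 + 2·0.347 = 77.0 μs.

77.0 μs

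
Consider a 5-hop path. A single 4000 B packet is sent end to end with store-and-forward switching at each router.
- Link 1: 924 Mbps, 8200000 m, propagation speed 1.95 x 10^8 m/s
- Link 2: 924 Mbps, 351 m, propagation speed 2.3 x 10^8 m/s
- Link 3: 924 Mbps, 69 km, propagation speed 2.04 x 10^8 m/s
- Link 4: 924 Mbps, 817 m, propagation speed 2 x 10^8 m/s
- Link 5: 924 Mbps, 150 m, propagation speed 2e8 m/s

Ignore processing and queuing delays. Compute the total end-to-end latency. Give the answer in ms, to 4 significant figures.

L = 4000 × 8 = 32000 bits.
Transmission delay per hop = L/R = 32000/924000000 = 0.034632 ms; 5 hops → 0.17316 ms.
Propagation delays (d/s per hop): 42.0513, 0.00152609, 0.338235, 0.004085, 0.00075 ms; sum = 42.3959 ms.
End-to-end = 42.57 ms.

42.57 ms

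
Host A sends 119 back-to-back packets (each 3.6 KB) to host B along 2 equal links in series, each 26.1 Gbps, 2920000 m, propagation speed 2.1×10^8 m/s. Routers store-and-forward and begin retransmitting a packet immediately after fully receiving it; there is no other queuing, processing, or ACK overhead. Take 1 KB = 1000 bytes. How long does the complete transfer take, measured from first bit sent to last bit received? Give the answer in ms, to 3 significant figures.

Per-hop transmission t_tx = L/R = 28800/26100000000 = 0.00110345 ms.
Per-hop propagation t_prop = 2920000/210000000 = 13.9048 ms.
Pipeline fill: first packet needs 2·t_tx to clear all hops; remaining 118 packets each add one t_tx.
Total = (2+119-1)·t_tx + 2·t_prop = 120·0.00110345 + 2·13.9048 = 27.9 ms.

27.9 ms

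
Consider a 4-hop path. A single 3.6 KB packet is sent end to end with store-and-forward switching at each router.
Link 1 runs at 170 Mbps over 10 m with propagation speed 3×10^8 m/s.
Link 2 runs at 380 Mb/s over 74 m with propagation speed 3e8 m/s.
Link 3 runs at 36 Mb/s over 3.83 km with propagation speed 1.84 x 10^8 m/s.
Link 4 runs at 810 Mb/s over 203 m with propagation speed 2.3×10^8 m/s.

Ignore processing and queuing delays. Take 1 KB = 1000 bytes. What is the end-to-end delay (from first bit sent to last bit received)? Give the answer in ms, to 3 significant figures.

L = 28800 bits.
Transmission delays (L/R per hop): 0.169412, 0.0757895, 0.8, 0.0355556 ms; sum = 1.08076 ms.
Propagation delays (d/s per hop): 3.33333e-05, 0.000246667, 0.0208152, 0.000882609 ms; sum = 0.0219778 ms.
End-to-end = 1.10 ms.

1.10 ms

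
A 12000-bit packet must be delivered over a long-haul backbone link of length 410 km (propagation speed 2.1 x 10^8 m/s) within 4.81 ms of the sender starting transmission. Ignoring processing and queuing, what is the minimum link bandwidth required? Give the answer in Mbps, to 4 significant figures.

Propagation delay = 410000 / 210000000 = 1.95238 ms.
Transmission budget = 4.81 − 1.95238 = 2.85762 ms.
R ≥ L / t_tx = 12000 bits / 0.00285762 s = 4.199 Mbps.

4.199 Mbps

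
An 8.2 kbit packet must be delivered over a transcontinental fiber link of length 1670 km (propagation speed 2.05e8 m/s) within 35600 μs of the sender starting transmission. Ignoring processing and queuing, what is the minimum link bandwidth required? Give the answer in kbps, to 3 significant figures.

299 kbps

Propagation delay = 1670000 / 2.05e+08 = 8146.34 μs.
Transmission budget = 35600 − 8146.34 = 27453.7 μs.
R ≥ L / t_tx = 8200 bits / 0.0274537 s = 299 kbps.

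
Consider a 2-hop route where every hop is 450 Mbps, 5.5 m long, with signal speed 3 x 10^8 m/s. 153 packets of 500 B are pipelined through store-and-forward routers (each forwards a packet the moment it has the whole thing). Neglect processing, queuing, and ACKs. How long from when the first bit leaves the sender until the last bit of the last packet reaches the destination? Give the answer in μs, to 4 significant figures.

1369 μs

Per-hop transmission t_tx = L/R = 4000/450000000 = 8.88889 μs.
Per-hop propagation t_prop = 5.5/300000000 = 0.0183333 μs.
Pipeline fill: first packet needs 2·t_tx to clear all hops; remaining 152 packets each add one t_tx.
Total = (2+153-1)·t_tx + 2·t_prop = 154·8.88889 + 2·0.0183333 = 1369 μs.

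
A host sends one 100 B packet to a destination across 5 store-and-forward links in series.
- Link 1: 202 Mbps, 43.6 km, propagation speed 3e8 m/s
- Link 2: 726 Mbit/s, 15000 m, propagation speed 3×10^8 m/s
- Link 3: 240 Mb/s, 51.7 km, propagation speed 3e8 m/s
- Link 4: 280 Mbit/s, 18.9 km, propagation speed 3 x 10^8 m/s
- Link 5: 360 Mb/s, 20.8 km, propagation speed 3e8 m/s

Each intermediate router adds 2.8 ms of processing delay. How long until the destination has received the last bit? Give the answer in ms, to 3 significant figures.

L = 100 × 8 = 800 bits.
Transmission delays (L/R per hop): 0.0039604, 0.00110193, 0.00333333, 0.00285714, 0.00222222 ms; sum = 0.013475 ms.
Propagation delays (d/s per hop): 0.145333, 0.05, 0.172333, 0.063, 0.0693333 ms; sum = 0.5 ms.
Processing at 4 router(s): 4 × 2.8 ms = 11.2 ms.
End-to-end = 11.7 ms.

11.7 ms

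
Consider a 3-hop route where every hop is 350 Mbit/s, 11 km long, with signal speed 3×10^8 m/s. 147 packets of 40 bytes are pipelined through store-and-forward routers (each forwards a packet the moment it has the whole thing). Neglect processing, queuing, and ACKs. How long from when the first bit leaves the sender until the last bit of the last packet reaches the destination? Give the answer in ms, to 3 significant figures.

Per-hop transmission t_tx = L/R = 320/350000000 = 0.000914286 ms.
Per-hop propagation t_prop = 11000/300000000 = 0.0366667 ms.
Pipeline fill: first packet needs 3·t_tx to clear all hops; remaining 146 packets each add one t_tx.
Total = (3+147-1)·t_tx + 3·t_prop = 149·0.000914286 + 3·0.0366667 = 0.246 ms.

0.246 ms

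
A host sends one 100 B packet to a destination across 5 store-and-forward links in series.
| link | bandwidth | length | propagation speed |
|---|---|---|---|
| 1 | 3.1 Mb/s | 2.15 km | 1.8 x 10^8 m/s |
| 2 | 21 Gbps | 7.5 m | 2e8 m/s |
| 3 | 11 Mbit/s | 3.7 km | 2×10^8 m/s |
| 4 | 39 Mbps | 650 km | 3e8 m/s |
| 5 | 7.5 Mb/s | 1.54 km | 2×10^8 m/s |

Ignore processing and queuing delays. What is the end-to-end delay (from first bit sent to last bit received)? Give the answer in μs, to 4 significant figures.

L = 100 × 8 = 800 bits.
Transmission delays (L/R per hop): 258.065, 0.0380952, 72.7273, 20.5128, 106.667 μs; sum = 458.009 μs.
Propagation delays (d/s per hop): 11.9444, 0.0375, 18.5, 2166.67, 7.7 μs; sum = 2204.85 μs.
End-to-end = 2663 μs.

2663 μs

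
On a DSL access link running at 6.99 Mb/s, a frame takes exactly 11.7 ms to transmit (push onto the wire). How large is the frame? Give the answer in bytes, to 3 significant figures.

10200 bytes

L = R × t_tx = 6990000 b/s × 0.0117 s = 81783 bits.
In bytes: 81783 / 8 = 10200 bytes.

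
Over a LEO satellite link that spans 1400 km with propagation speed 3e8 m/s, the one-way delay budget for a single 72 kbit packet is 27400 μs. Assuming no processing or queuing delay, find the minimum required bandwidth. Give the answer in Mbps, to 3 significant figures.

3.17 Mbps

Propagation delay = 1400000 / 300000000 = 4666.67 μs.
Transmission budget = 27400 − 4666.67 = 22733.3 μs.
R ≥ L / t_tx = 72000 bits / 0.0227333 s = 3.17 Mbps.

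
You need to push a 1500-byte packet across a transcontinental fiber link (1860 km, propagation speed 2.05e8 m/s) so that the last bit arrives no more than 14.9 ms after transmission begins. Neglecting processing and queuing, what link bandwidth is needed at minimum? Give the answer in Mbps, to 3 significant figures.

2.06 Mbps

L = 12000 bits.
Propagation delay = 1860000 / 2.05e+08 = 9.07317 ms.
Transmission budget = 14.9 − 9.07317 = 5.82683 ms.
R ≥ L / t_tx = 12000 bits / 0.00582683 s = 2.06 Mbps.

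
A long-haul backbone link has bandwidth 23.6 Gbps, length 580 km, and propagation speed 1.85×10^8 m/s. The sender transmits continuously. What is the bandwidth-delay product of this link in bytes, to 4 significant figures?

Propagation delay = 580000 / 185000000 = 0.00313514 s.
BDP = R × t_prop = 23600000000 × 0.00313514 = 73989200 bits.
In bytes: 73989200/8 = 9249000 bytes.

9249000 bytes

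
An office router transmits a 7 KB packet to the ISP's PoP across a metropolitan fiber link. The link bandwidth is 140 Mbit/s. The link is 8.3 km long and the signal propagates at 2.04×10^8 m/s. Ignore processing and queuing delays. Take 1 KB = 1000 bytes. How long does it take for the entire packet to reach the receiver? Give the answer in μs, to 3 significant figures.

L = 56000 bits.
Transmission delay = L/R = 56000 / 140000000 = 400 μs.
Propagation delay = d/s = 8300 m / 204000000 m/s = 40.6863 μs.
Total = 441 μs.

441 μs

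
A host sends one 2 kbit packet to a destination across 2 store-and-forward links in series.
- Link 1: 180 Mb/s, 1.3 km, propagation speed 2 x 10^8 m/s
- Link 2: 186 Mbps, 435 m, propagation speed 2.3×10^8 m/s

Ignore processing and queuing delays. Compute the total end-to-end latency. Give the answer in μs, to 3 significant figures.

L = 2000 bits.
Transmission delays (L/R per hop): 11.1111, 10.7527 μs; sum = 21.8638 μs.
Propagation delays (d/s per hop): 6.5, 1.8913 μs; sum = 8.3913 μs.
End-to-end = 30.3 μs.

30.3 μs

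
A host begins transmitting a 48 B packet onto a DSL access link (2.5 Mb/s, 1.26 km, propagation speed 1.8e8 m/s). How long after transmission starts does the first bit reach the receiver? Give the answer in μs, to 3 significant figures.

7.00 μs

First bit experiences only propagation delay: d/s = 1260/180000000 = 7.00 μs.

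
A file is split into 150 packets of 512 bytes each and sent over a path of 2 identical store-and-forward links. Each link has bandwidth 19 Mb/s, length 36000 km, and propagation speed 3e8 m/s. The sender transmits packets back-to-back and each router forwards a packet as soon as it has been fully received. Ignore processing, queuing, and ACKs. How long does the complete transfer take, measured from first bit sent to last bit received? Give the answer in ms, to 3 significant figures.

273 ms

Per-hop transmission t_tx = L/R = 4096/19000000 = 0.215579 ms.
Per-hop propagation t_prop = 36000000/300000000 = 120 ms.
Pipeline fill: first packet needs 2·t_tx to clear all hops; remaining 149 packets each add one t_tx.
Total = (2+150-1)·t_tx + 2·t_prop = 151·0.215579 + 2·120 = 273 ms.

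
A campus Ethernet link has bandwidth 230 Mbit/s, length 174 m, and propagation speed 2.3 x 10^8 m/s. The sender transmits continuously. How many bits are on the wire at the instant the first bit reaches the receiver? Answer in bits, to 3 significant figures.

Propagation delay = 174 / 2.3e+08 = 7.56522e-07 s.
BDP = R × t_prop = 230000000 × 7.56522e-07 = 174 bits.

174 bits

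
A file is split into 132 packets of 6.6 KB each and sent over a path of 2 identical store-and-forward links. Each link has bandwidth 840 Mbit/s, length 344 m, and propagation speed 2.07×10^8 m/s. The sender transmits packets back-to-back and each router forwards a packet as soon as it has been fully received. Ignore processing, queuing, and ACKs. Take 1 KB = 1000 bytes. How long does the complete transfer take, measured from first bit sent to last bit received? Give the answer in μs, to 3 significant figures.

Per-hop transmission t_tx = L/R = 52800/840000000 = 62.8571 μs.
Per-hop propagation t_prop = 344/2.07e+08 = 1.66184 μs.
Pipeline fill: first packet needs 2·t_tx to clear all hops; remaining 131 packets each add one t_tx.
Total = (2+132-1)·t_tx + 2·t_prop = 133·62.8571 + 2·1.66184 = 8360 μs.

8360 μs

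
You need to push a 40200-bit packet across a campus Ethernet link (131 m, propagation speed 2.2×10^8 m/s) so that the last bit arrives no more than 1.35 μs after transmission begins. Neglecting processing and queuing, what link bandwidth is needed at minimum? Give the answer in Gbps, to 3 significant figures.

Propagation delay = 131 / 2.2e+08 = 0.595455 μs.
Transmission budget = 1.35 − 0.595455 = 0.754545 μs.
R ≥ L / t_tx = 40200 bits / 7.54545e-07 s = 53.3 Gbps.

53.3 Gbps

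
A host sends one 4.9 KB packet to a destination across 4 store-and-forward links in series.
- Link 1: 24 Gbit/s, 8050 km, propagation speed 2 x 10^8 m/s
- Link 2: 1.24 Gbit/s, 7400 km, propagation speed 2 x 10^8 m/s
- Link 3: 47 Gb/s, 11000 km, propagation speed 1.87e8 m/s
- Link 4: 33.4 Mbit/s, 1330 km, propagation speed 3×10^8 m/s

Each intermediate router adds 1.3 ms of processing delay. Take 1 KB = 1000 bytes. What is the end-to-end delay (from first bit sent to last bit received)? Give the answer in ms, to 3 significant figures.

L = 39200 bits.
Transmission delays (L/R per hop): 0.00163333, 0.0316129, 0.000834043, 1.17365 ms; sum = 1.20773 ms.
Propagation delays (d/s per hop): 40.25, 37, 58.8235, 4.43333 ms; sum = 140.507 ms.
Processing at 3 router(s): 3 × 1.3 ms = 3.9 ms.
End-to-end = 146 ms.

146 ms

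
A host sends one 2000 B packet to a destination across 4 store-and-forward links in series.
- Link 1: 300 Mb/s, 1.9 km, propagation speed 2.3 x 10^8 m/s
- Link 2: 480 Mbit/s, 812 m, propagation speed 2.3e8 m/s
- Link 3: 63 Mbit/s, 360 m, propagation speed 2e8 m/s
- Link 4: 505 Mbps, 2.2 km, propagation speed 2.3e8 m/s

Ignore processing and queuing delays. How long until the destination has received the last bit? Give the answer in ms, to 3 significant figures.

0.395 ms

L = 2000 × 8 = 16000 bits.
Transmission delays (L/R per hop): 0.0533333, 0.0333333, 0.253968, 0.0316832 ms; sum = 0.372318 ms.
Propagation delays (d/s per hop): 0.00826087, 0.00353043, 0.0018, 0.00956522 ms; sum = 0.0231565 ms.
End-to-end = 0.395 ms.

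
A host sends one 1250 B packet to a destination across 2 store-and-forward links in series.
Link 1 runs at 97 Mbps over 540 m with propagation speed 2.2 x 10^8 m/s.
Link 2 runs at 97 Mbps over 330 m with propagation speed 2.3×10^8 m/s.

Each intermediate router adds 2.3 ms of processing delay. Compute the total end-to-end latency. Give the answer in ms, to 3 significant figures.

L = 1250 × 8 = 10000 bits.
Transmission delay per hop = L/R = 10000/97000000 = 0.103093 ms; 2 hops → 0.206186 ms.
Propagation delays (d/s per hop): 0.00245455, 0.00143478 ms; sum = 0.00388933 ms.
Processing at 1 router(s): 1 × 2.3 ms = 2.3 ms.
End-to-end = 2.51 ms.

2.51 ms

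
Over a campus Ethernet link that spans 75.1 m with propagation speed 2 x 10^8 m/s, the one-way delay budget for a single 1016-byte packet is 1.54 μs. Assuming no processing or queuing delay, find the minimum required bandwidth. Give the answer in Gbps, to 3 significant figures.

6.98 Gbps

L = 8128 bits.
Propagation delay = 75.1 / 200000000 = 0.3755 μs.
Transmission budget = 1.54 − 0.3755 = 1.1645 μs.
R ≥ L / t_tx = 8128 bits / 1.1645e-06 s = 6.98 Gbps.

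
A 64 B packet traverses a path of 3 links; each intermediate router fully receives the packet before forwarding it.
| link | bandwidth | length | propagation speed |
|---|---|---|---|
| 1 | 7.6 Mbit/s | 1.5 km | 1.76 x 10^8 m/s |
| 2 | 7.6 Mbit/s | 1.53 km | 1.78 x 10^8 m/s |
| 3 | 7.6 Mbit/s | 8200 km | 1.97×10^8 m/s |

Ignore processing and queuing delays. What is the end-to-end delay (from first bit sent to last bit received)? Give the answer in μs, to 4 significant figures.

41840 μs

L = 64 × 8 = 512 bits.
Transmission delay per hop = L/R = 512/7600000 = 67.3684 μs; 3 hops → 202.105 μs.
Propagation delays (d/s per hop): 8.52273, 8.59551, 41624.4 μs; sum = 41641.5 μs.
End-to-end = 41840 μs.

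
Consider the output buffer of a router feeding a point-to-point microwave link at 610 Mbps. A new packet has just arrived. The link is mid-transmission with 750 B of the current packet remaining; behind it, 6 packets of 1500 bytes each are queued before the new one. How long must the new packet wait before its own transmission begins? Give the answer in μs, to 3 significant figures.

128 μs

Each queued packet: L/R = 12000/610000000 = 19.6721 μs.
6 queued → 118.033 μs.
Plus remaining 6000 bits of current packet: 9.83607 μs.
Queuing delay = 128 μs.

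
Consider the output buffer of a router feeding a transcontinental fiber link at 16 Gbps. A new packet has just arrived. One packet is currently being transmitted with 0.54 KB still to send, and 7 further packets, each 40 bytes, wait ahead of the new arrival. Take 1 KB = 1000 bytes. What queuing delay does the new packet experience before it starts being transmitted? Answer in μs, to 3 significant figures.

0.410 μs

Each queued packet: L/R = 320/16000000000 = 0.02 μs.
7 queued → 0.14 μs.
Plus remaining 4320 bits of current packet: 0.27 μs.
Queuing delay = 0.410 μs.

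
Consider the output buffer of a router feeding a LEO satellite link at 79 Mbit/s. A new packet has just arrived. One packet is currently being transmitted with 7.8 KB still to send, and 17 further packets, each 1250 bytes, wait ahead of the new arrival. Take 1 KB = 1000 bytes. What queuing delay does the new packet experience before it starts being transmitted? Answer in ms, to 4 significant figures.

Each queued packet: L/R = 10000/79000000 = 0.126582 ms.
17 queued → 2.1519 ms.
Plus remaining 62400 bits of current packet: 0.789873 ms.
Queuing delay = 2.942 ms.

2.942 ms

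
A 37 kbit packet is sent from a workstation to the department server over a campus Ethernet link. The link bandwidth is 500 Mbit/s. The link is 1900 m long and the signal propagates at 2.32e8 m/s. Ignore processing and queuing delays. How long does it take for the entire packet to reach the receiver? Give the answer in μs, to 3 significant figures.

L = 37000 bits.
Transmission delay = L/R = 37000 / 500000000 = 74 μs.
Propagation delay = d/s = 1900 m / 2.32e+08 m/s = 8.18966 μs.
Total = 82.2 μs.

82.2 μs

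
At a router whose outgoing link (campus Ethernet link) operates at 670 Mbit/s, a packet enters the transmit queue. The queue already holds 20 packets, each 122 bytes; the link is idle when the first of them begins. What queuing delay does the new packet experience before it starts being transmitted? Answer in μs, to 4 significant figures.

29.13 μs

Each queued packet: L/R = 976/670000000 = 1.45672 μs.
20 queued → 29.1343 μs.
Queuing delay = 29.13 μs.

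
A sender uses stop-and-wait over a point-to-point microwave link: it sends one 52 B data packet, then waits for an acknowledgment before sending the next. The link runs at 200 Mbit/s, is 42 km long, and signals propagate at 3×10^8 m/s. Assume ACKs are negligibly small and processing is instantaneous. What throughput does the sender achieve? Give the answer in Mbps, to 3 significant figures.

t_tx = L/R = 416/200000000 = 2.08e-06 s.
t_prop = 42000/300000000 = 0.00014 s; RTT = 0.00028 s.
Cycle = t_tx + RTT = 0.00028208 s.
Throughput = L / cycle = 416 / 0.00028208 = 1.47 Mbps.

1.47 Mbps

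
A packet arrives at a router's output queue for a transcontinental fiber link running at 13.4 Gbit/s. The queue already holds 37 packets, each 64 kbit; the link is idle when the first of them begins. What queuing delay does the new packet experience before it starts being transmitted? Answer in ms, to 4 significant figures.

0.1767 ms

Each queued packet: L/R = 64000/13400000000 = 0.00477612 ms.
37 queued → 0.176716 ms.
Queuing delay = 0.1767 ms.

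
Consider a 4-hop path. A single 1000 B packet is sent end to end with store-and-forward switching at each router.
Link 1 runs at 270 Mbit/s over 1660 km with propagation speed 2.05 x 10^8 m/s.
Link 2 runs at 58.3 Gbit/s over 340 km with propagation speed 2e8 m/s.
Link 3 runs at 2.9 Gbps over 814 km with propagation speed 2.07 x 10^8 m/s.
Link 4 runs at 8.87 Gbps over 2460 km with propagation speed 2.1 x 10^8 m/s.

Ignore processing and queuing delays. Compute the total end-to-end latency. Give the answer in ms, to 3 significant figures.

L = 1000 × 8 = 8000 bits.
Transmission delays (L/R per hop): 0.0296296, 0.000137221, 0.00275862, 0.000901917 ms; sum = 0.0334274 ms.
Propagation delays (d/s per hop): 8.09756, 1.7, 3.93237, 11.7143 ms; sum = 25.4442 ms.
End-to-end = 25.5 ms.

25.5 ms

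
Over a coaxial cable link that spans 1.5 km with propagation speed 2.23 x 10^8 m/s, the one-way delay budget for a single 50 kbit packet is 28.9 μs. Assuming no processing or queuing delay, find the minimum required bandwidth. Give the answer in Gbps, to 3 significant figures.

2.25 Gbps

Propagation delay = 1500 / 223000000 = 6.72646 μs.
Transmission budget = 28.9 − 6.72646 = 22.1735 μs.
R ≥ L / t_tx = 50000 bits / 2.21735e-05 s = 2.25 Gbps.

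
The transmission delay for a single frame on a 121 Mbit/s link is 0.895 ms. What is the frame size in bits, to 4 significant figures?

108300 bits

L = R × t_tx = 121000000 b/s × 0.000895 s = 108295 bits.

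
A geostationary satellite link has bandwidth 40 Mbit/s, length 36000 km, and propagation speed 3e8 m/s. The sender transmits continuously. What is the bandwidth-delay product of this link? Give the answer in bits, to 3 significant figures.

4800000 bits

Propagation delay = 36000000 / 300000000 = 0.12 s.
BDP = R × t_prop = 40000000 × 0.12 = 4800000 bits.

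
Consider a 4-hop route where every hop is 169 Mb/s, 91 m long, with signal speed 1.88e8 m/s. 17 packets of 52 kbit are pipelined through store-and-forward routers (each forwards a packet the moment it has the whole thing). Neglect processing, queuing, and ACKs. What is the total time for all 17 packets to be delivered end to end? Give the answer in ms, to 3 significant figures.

6.16 ms

Per-hop transmission t_tx = L/R = 52000/169000000 = 0.307692 ms.
Per-hop propagation t_prop = 91/188000000 = 0.000484043 ms.
Pipeline fill: first packet needs 4·t_tx to clear all hops; remaining 16 packets each add one t_tx.
Total = (4+17-1)·t_tx + 4·t_prop = 20·0.307692 + 4·0.000484043 = 6.16 ms.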